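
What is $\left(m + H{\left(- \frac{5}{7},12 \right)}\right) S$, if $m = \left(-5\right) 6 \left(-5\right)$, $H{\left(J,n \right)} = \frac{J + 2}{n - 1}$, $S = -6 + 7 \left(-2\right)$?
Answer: $- \frac{231180}{77} \approx -3002.3$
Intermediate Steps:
$S = -20$ ($S = -6 - 14 = -20$)
$H{\left(J,n \right)} = \frac{2 + J}{-1 + n}$
$m = 150$ ($m = \left(-30\right) \left(-5\right) = 150$)
$\left(m + H{\left(- \frac{5}{7},12 \right)}\right) S = \left(150 + \frac{2 - \frac{5}{7}}{-1 + 12}\right) \left(-20\right) = \left(150 + \frac{2 - \frac{5}{7}}{11}\right) \left(-20\right) = \left(150 + \frac{1}{11} \cdot \frac{9}{7}\right) \left(-20\right) = \left(150 + \frac{9}{77}\right) \left(-20\right) = \frac{11559}{77} \left(-20\right) = - \frac{231180}{77}$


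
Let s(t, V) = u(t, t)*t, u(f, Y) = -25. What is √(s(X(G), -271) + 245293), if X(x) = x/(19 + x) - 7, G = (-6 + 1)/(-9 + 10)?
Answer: 3*√5345942/14 ≈ 495.46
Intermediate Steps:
G = -5 (G = -5/1 = -5*1 = -5)
X(x) = -7 + x/(19 + x) (X(x) = x/(19 + x) - 7 = -7 + x/(19 + x))
s(t, V) = -25*t
√(s(X(G), -271) + 245293) = √(-25*(-133 - 6*(-5))/(19 - 5) + 245293) = √(-25*(-133 + 30)/14 + 245293) = √(-25*(-103)/14 + 245293) = √(-25*(-103/14) + 245293) = √(2575/14 + 245293) = √(3436677/14) = 3*√5345942/14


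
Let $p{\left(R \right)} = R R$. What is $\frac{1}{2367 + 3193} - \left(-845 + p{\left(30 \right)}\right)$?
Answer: $- \frac{305799}{5560} \approx -55.0$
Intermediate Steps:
$p{\left(R \right)} = R^{2}$
$\frac{1}{2367 + 3193} - \left(-845 + p{\left(30 \right)}\right) = \frac{1}{2367 + 3193} - \left(-845 + 30^{2}\right) = \frac{1}{5560} - \left(-845 + 900\right) = \frac{1}{5560} - 55 = - \frac{305799}{5560}$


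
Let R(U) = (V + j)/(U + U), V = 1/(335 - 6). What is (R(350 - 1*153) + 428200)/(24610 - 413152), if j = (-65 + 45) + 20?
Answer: -18501951067/16788381764 ≈ -1.1021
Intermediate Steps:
V = 1/329 ≈ 0.0030395
j = 0 (j = -20 + 20 = 0)
R(U) = 1/(658*U) (R(U) = (1/329 + 0)/(U + U) = 1/(329*((2*U))) = (1/(2*U))/329 = 1/(658*U))
(R(350 - 1*153) + 428200)/(24610 - 413152) = (1/(658*(350 - 1*153)) + 428200)/(24610 - 413152) = (1/(658*(350 - 153)) + 428200)/(-388542) = ((1/658)/197 + 428200)*(-1/388542) = ((1/658)*(1/197) + 428200)*(-1/388542) = (1/129626 + 428200)*(-1/388542) = (55505853201/129626)*(-1/388542) = -18501951067/16788381764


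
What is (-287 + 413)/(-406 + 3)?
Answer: -126/403 ≈ -0.31265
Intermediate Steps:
(-287 + 413)/(-406 + 3) = 126/(-403) = 126*(-1/403) = -126/403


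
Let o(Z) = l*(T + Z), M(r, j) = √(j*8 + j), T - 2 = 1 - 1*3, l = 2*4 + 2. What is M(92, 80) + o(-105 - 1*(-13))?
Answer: -920 + 12*√5 ≈ -893.17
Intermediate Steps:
l = 10 (l = 8 + 2 = 10)
T = 0 (T = 2 + (1 - 1*3) = 2 + (1 - 3) = 2 - 2 = 0)
M(r, j) = 3*√j (M(r, j) = √(8*j + j) = √(9*j) = 3*√j)
o(Z) = 10*Z (o(Z) = 10*(0 + Z) = 10*Z)
M(92, 80) + o(-105 - 1*(-13)) = 3*√80 + 10*(-105 - 1*(-13)) = 3*(4*√5) + 10*(-105 + 13) = 12*√5 + 10*(-92) = 12*√5 - 920 = -920 + 12*√5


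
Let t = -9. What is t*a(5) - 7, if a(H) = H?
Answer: -52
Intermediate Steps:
t*a(5) - 7 = -9*5 - 7 = -45 - 7 = -52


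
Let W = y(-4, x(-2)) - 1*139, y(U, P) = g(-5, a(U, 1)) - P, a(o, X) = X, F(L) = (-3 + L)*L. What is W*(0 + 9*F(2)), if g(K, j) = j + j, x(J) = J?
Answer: 2430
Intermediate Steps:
F(L) = L*(-3 + L)
g(K, j) = 2*j
y(U, P) = 2 - P (y(U, P) = 2*1 - P = 2 - P)
W = -135 (W = (2 - 1*(-2)) - 1*139 = (2 + 2) - 139 = 4 - 139 = -135)
W*(0 + 9*F(2)) = -135*(0 + 9*(2*(-3 + 2))) = -135*(0 + 9*(2*(-1))) = -135*(0 + 9*(-2)) = -135*(0 - 18) = -135*(-18) = 2430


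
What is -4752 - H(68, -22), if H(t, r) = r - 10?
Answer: -4720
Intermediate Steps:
H(t, r) = -10 + r
-4752 - H(68, -22) = -4752 - (-10 - 22) = -4752 - 1*(-32) = -4752 + 32 = -4720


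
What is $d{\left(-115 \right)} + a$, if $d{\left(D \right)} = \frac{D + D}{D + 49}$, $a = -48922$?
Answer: $- \frac{1614311}{33} \approx -48919.0$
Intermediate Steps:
$d{\left(D \right)} = \frac{2 D}{49 + D}$
$d{\left(-115 \right)} + a = 2 \left(-115\right) \frac{1}{49 - 115} - 48922 = 2 \left(-115\right) \frac{1}{-66} - 48922 = 2 \left(-115\right) \left(- \frac{1}{66}\right) - 48922 = \frac{115}{33} - 48922 = - \frac{1614311}{33}$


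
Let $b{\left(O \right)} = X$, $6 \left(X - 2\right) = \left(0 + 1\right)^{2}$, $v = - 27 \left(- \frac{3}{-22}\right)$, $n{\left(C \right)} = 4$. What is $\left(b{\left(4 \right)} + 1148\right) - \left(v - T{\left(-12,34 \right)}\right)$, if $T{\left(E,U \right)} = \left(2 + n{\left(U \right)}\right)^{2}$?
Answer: $\frac{39265}{33} \approx 1189.8$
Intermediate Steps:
$v = - \frac{81}{22}$ ($v = - 27 \left(\left(-3\right) \left(- \frac{1}{22}\right)\right) = \left(-27\right) \frac{3}{22} = - \frac{81}{22} \approx -3.6818$)
$X = \frac{13}{6}$ ($X = 2 + \frac{\left(0 + 1\right)^{2}}{6} = 2 + \frac{1^{2}}{6} = 2 + \frac{1}{6} \cdot 1 = 2 + \frac{1}{6} = \frac{13}{6} \approx 2.1667$)
$b{\left(O \right)} = \frac{13}{6}$
$T{\left(E,U \right)} = 36$ ($T{\left(E,U \right)} = \left(2 + 4\right)^{2} = 6^{2} = 36$)
$\left(b{\left(4 \right)} + 1148\right) - \left(v - T{\left(-12,34 \right)}\right) = \left(\frac{13}{6} + 1148\right) + \left(36 - - \frac{81}{22}\right) = \frac{6901}{6} + \left(36 + \frac{81}{22}\right) = \frac{6901}{6} + \frac{873}{22} = \frac{39265}{33}$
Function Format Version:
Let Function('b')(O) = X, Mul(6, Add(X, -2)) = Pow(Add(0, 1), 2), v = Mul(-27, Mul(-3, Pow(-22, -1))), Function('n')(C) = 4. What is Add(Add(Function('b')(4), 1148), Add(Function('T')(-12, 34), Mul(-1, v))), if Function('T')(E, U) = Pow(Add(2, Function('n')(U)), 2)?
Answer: Rational(39265, 33) ≈ 1189.8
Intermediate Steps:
v = Rational(-81, 22) (v = Mul(-27, Mul(-3, Rational(-1, 22))) = Mul(-27, Rational(3, 22)) = Rational(-81, 22) ≈ -3.6818)
X = Rational(13, 6) (X = Add(2, Mul(Rational(1, 6), Pow(Add(0, 1), 2))) = Add(2, Mul(Rational(1, 6), Pow(1, 2))) = Add(2, Mul(Rational(1, 6), 1)) = Add(2, Rational(1, 6)) = Rational(13, 6) ≈ 2.1667)
Function('b')(O) = Rational(13, 6)
Function('T')(E, U) = 36 (Function('T')(E, U) = Pow(Add(2, 4), 2) = Pow(6, 2) = 36)
Add(Add(Function('b')(4), 1148), Add(Function('T')(-12, 34), Mul(-1, v))) = Add(Add(Rational(13, 6), 1148), Add(36, Mul(-1, Rational(-81, 22)))) = Add(Rational(6901, 6), Add(36, Rational(81, 22))) = Add(Rational(6901, 6), Rational(873, 22)) = Rational(39265, 33)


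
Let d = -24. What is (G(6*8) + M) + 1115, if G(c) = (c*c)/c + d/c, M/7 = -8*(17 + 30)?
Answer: -2939/2 ≈ -1469.5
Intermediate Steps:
M = -2632 (M = 7*(-8*(17 + 30)) = 7*(-8*47) = 7*(-376) = -2632)
G(c) = c - 24/c (G(c) = (c*c)/c - 24/c = c**2/c - 24/c = c - 24/c)
(G(6*8) + M) + 1115 = ((6*8 - 24/(6*8)) - 2632) + 1115 = ((48 - 24/48) - 2632) + 1115 = ((48 - 24*1/48) - 2632) + 1115 = ((48 - 1/2) - 2632) + 1115 = (95/2 - 2632) + 1115 = -5169/2 + 1115 = -2939/2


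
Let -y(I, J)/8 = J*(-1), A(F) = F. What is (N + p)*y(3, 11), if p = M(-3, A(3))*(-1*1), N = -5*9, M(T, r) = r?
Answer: -4224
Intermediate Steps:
y(I, J) = 8*J (y(I, J) = -8*J*(-1) = -(-8)*J = 8*J)
N = -45
p = -3 (p = 3*(-1*1) = 3*(-1) = -3)
(N + p)*y(3, 11) = (-45 - 3)*(8*11) = -48*88 = -4224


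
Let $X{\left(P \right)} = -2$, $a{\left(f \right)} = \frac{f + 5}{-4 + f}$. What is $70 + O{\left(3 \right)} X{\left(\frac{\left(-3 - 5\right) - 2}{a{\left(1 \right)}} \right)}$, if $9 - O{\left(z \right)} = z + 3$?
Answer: $64$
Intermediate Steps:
$a{\left(f \right)} = \frac{5 + f}{-4 + f}$
$O{\left(z \right)} = 6 - z$ ($O{\left(z \right)} = 9 - \left(z + 3\right) = 9 - \left(3 + z\right) = 6 - z$)
$70 + O{\left(3 \right)} X{\left(\frac{\left(-3 - 5\right) - 2}{a{\left(1 \right)}} \right)} = 70 + \left(6 - 3\right) \left(-2\right) = 70 + 3 \left(-2\right) = 70 - 6 = 64$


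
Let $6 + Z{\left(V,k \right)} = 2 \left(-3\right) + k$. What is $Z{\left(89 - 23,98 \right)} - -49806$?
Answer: $49892$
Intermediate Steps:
$Z{\left(V,k \right)} = -12 + k$ ($Z{\left(V,k \right)} = -6 + \left(2 \left(-3\right) + k\right) = -6 + \left(-6 + k\right) = -12 + k$)
$Z{\left(89 - 23,98 \right)} - -49806 = \left(-12 + 98\right) - -49806 = 86 + 49806 = 49892$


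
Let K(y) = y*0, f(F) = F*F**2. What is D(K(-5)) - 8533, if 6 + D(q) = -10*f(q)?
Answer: -8539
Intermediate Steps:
f(F) = F**3
K(y) = 0
D(q) = -6 - 10*q**3
D(K(-5)) - 8533 = (-6 - 10*0**3) - 8533 = (-6 - 10*0) - 8533 = (-6 + 0) - 8533 = -6 - 8533 = -8539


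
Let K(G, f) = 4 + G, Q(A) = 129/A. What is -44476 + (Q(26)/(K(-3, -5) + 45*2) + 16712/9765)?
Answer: -146790322709/3300570 ≈ -44474.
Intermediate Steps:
-44476 + (Q(26)/(K(-3, -5) + 45*2) + 16712/9765) = -44476 + ((129/26)/((4 - 3) + 45*2) + 16712/9765) = -44476 + ((129*(1/26))/(1 + 90) + 16712*(1/9765)) = -44476 + ((129/26)/91 + 16712/9765) = -44476 + ((129/26)*(1/91) + 16712/9765) = -44476 + (129/2366 + 16712/9765) = -44476 + 5828611/3300570 = -146790322709/3300570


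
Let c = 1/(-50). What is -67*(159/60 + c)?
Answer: -17621/100 ≈ -176.21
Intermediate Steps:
c = -1/50 ≈ -0.020000
-67*(159/60 + c) = -67*(159/60 - 1/50) = -67*(159*(1/60) - 1/50) = -67*(53/20 - 1/50) = -67*263/100 = -17621/100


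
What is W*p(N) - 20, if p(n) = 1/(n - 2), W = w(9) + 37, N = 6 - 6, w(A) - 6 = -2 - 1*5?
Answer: -38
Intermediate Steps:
w(A) = -1 (w(A) = 6 + (-2 - 1*5) = 6 + (-2 - 5) = 6 - 7 = -1)
N = 0
W = 36 (W = -1 + 37 = 36)
p(n) = 1/(-2 + n)
W*p(N) - 20 = 36/(-2 + 0) - 20 = 36/(-2) - 20 = 36*(-½) - 20 = -18 - 20 = -38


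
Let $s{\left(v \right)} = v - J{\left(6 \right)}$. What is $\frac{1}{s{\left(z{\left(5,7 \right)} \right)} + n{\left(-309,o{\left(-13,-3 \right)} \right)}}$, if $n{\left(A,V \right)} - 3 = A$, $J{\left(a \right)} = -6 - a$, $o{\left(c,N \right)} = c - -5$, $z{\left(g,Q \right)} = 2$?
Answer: $- \frac{1}{292} \approx -0.0034247$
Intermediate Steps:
$o{\left(c,N \right)} = 5 + c$ ($o{\left(c,N \right)} = c + 5 = 5 + c$)
$n{\left(A,V \right)} = 3 + A$
$s{\left(v \right)} = 12 + v$ ($s{\left(v \right)} = v - \left(-6 - 6\right) = v - -12 = v + 12 = 12 + v$)
$\frac{1}{s{\left(z{\left(5,7 \right)} \right)} + n{\left(-309,o{\left(-13,-3 \right)} \right)}} = \frac{1}{\left(12 + 2\right) + \left(3 - 309\right)} = \frac{1}{14 - 306} = \frac{1}{-292} = - \frac{1}{292}$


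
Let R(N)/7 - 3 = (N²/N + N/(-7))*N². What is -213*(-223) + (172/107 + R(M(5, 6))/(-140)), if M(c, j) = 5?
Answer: 711476603/14980 ≈ 47495.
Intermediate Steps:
R(N) = 21 + 6*N³ (R(N) = 21 + 7*((N²/N + N/(-7))*N²) = 21 + 7*((N + N*(-⅐))*N²) = 21 + 7*((N - N/7)*N²) = 21 + 7*((6*N/7)*N²) = 21 + 7*(6*N³/7) = 21 + 6*N³)
-213*(-223) + (172/107 + R(M(5, 6))/(-140)) = -213*(-223) + (172/107 + (21 + 6*5³)/(-140)) = 47499 + (172*(1/107) + (21 + 6*125)*(-1/140)) = 47499 + (172/107 + (21 + 750)*(-1/140)) = 47499 + (172/107 + 771*(-1/140)) = 47499 + (172/107 - 771/140) = 47499 - 58417/14980 = 711476603/14980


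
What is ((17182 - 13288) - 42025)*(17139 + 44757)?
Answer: -2360156376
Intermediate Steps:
((17182 - 13288) - 42025)*(17139 + 44757) = (3894 - 42025)*61896 = -38131*61896 = -2360156376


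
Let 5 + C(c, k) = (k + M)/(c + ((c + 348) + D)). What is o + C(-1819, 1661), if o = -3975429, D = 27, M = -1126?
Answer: -12971841677/3263 ≈ -3.9754e+6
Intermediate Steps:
C(c, k) = -5 + (-1126 + k)/(375 + 2*c) (C(c, k) = -5 + (k - 1126)/(c + ((c + 348) + 27)) = -5 + (-1126 + k)/(c + ((348 + c) + 27)) = -5 + (-1126 + k)/(c + (375 + c)) = -5 + (-1126 + k)/(375 + 2*c))
o + C(-1819, 1661) = -3975429 + (-3001 + 1661 - 10*(-1819))/(375 + 2*(-1819)) = -3975429 + (-3001 + 1661 + 18190)/(375 - 3638) = -3975429 + 16850/(-3263) = -3975429 - 1/3263*16850 = -3975429 - 16850/3263 = -12971841677/3263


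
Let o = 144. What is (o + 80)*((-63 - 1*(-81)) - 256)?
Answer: -53312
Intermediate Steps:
(o + 80)*((-63 - 1*(-81)) - 256) = (144 + 80)*((-63 - 1*(-81)) - 256) = 224*((-63 + 81) - 256) = 224*(18 - 256) = 224*(-238) = -53312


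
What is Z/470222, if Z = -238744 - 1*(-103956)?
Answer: -67394/235111 ≈ -0.28665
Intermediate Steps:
Z = -134788 (Z = -238744 + 103956 = -134788)
Z/470222 = -134788/470222 = -134788*1/470222 = -67394/235111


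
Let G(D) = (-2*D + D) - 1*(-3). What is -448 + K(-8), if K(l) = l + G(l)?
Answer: -445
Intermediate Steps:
G(D) = 3 - D (G(D) = -D + 3 = 3 - D)
K(l) = 3 (K(l) = l + (3 - l) = 3)
-448 + K(-8) = -448 + 3 = -445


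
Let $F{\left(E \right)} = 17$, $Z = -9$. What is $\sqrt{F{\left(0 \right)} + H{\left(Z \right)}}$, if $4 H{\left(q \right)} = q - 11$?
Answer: $2 \sqrt{3} \approx 3.4641$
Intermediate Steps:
$H{\left(q \right)} = - \frac{11}{4} + \frac{q}{4}$ ($H{\left(q \right)} = \frac{q - 11}{4} = \frac{-11 + q}{4} = - \frac{11}{4} + \frac{q}{4}$)
$\sqrt{F{\left(0 \right)} + H{\left(Z \right)}} = \sqrt{17 + \left(- \frac{11}{4} + \frac{1}{4} \left(-9\right)\right)} = \sqrt{17 - 5} = \sqrt{12} = 2 \sqrt{3}$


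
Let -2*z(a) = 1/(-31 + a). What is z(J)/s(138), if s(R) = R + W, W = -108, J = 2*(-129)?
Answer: 1/17340 ≈ 5.7670e-5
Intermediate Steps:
J = -258
z(a) = -1/(2*(-31 + a))
s(R) = -108 + R (s(R) = R - 108 = -108 + R)
z(J)/s(138) = (-1/(-62 + 2*(-258)))/(-108 + 138) = -1/(-62 - 516)/30 = -1/(-578)*(1/30) = -1*(-1/578)*(1/30) = (1/578)*(1/30) = 1/17340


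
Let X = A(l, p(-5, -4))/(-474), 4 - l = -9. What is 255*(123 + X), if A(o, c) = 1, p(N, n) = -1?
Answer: 4955585/158 ≈ 31364.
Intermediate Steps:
l = 13 (l = 4 - 1*(-9) = 4 + 9 = 13)
X = -1/474 (X = 1/(-474) = 1*(-1/474) = -1/474 ≈ -0.0021097)
255*(123 + X) = 255*(123 - 1/474) = 255*(58301/474) = 4955585/158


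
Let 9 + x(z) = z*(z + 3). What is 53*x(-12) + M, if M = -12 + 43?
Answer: 5278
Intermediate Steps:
x(z) = -9 + z*(3 + z) (x(z) = -9 + z*(z + 3) = -9 + z*(3 + z))
M = 31
53*x(-12) + M = 53*(-9 + (-12)² + 3*(-12)) + 31 = 53*(-9 + 144 - 36) + 31 = 53*99 + 31 = 5247 + 31 = 5278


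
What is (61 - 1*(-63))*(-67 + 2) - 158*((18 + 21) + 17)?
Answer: -16908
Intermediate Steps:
(61 - 1*(-63))*(-67 + 2) - 158*((18 + 21) + 17) = (61 + 63)*(-65) - 158*(39 + 17) = 124*(-65) - 158*56 = -8060 - 8848 = -16908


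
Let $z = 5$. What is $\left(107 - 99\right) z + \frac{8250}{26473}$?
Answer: $\frac{1067170}{26473} \approx 40.312$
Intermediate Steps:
$\left(107 - 99\right) z + \frac{8250}{26473} = \left(107 - 99\right) 5 + \frac{8250}{26473} = 8 \cdot 5 + 8250 \cdot \frac{1}{26473} = 40 + \frac{8250}{26473} = \frac{1067170}{26473}$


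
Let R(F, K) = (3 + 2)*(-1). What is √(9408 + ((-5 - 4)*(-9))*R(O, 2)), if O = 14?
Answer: √9003 ≈ 94.884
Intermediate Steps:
R(F, K) = -5 (R(F, K) = 5*(-1) = -5)
√(9408 + ((-5 - 4)*(-9))*R(O, 2)) = √(9408 + ((-5 - 4)*(-9))*(-5)) = √(9408 - 9*(-9)*(-5)) = √(9408 + 81*(-5)) = √(9408 - 405) = √9003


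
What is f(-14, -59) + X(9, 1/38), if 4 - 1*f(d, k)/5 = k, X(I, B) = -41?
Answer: 274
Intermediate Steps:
f(d, k) = 20 - 5*k
f(-14, -59) + X(9, 1/38) = (20 - 5*(-59)) - 41 = (20 + 295) - 41 = 315 - 41 = 274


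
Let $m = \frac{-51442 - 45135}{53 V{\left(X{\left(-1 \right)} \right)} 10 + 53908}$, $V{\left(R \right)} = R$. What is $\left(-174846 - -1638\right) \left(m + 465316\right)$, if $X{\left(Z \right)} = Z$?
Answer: $- \frac{165463876122468}{2053} \approx -8.0596 \cdot 10^{10}$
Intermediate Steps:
$m = - \frac{7429}{4106}$ ($m = \frac{-51442 - 45135}{53 \left(-1\right) 10 + 53908} = - \frac{96577}{\left(-53\right) 10 + 53908} = - \frac{96577}{-530 + 53908} = - \frac{96577}{53378} = \left(-96577\right) \frac{1}{53378} = - \frac{7429}{4106} \approx -1.8093$)
$\left(-174846 - -1638\right) \left(m + 465316\right) = \left(-174846 - -1638\right) \left(- \frac{7429}{4106} + 465316\right) = \left(-174846 + 1638\right) \frac{1910580067}{4106} = \left(-173208\right) \frac{1910580067}{4106} = - \frac{165463876122468}{2053}$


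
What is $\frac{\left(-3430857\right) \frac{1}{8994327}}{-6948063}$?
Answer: $\frac{1143619}{20831050212867} \approx 5.49 \cdot 10^{-8}$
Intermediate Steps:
$\frac{\left(-3430857\right) \frac{1}{8994327}}{-6948063} = \left(-3430857\right) \frac{1}{8994327} \left(- \frac{1}{6948063}\right) = \left(- \frac{1143619}{2998109}\right) \left(- \frac{1}{6948063}\right) = \frac{1143619}{20831050212867}$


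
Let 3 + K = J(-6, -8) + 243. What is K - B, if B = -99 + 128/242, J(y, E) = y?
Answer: 40229/121 ≈ 332.47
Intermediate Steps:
B = -11915/121 (B = -99 + 128*(1/242) = -99 + 64/121 = -11915/121 ≈ -98.471)
K = 234 (K = -3 + (-6 + 243) = -3 + 237 = 234)
K - B = 234 - 1*(-11915/121) = 234 + 11915/121 = 40229/121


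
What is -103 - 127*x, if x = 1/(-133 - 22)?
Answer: -15838/155 ≈ -102.18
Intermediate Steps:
x = -1/155 (x = 1/(-155) = -1/155 ≈ -0.0064516)
-103 - 127*x = -103 - 127*(-1/155) = -103 + 127/155 = -15838/155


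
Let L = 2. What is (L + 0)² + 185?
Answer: 189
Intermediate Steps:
(L + 0)² + 185 = (2 + 0)² + 185 = 2² + 185 = 4 + 185 = 189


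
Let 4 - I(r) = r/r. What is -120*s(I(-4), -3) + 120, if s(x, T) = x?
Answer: -240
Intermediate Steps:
I(r) = 3 (I(r) = 4 - r/r = 4 - 1*1 = 4 - 1 = 3)
-120*s(I(-4), -3) + 120 = -120*3 + 120 = -360 + 120 = -240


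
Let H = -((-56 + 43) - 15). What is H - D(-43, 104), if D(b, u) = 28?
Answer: 0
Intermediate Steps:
H = 28 (H = -(-13 - 15) = -1*(-28) = 28)
H - D(-43, 104) = 28 - 1*28 = 28 - 28 = 0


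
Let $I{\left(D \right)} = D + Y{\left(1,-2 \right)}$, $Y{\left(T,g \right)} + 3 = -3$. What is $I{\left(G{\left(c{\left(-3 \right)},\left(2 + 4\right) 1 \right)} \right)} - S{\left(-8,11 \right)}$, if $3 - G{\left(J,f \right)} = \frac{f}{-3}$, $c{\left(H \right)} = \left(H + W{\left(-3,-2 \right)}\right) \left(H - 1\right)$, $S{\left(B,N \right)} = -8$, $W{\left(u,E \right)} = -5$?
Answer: $7$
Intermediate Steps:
$Y{\left(T,g \right)} = -6$ ($Y{\left(T,g \right)} = -3 - 3 = -6$)
$c{\left(H \right)} = \left(-1 + H\right) \left(-5 + H\right)$ ($c{\left(H \right)} = \left(H - 5\right) \left(H - 1\right) = \left(-5 + H\right) \left(-1 + H\right) = \left(-1 + H\right) \left(-5 + H\right)$)
$G{\left(J,f \right)} = 3 + \frac{f}{3}$ ($G{\left(J,f \right)} = 3 - \frac{f}{-3} = 3 - f \left(- \frac{1}{3}\right) = 3 - - \frac{f}{3} = 3 + \frac{f}{3}$)
$I{\left(D \right)} = -6 + D$ ($I{\left(D \right)} = D - 6 = -6 + D$)
$I{\left(G{\left(c{\left(-3 \right)},\left(2 + 4\right) 1 \right)} \right)} - S{\left(-8,11 \right)} = \left(-6 + \left(3 + \frac{\left(2 + 4\right) 1}{3}\right)\right) - -8 = \left(-6 + \left(3 + \frac{6 \cdot 1}{3}\right)\right) + 8 = \left(-6 + \left(3 + \frac{1}{3} \cdot 6\right)\right) + 8 = \left(-6 + \left(3 + 2\right)\right) + 8 = \left(-6 + 5\right) + 8 = -1 + 8 = 7$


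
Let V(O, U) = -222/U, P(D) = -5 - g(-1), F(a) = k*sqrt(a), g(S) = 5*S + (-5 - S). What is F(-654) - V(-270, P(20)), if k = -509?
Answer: 111/2 - 509*I*sqrt(654) ≈ 55.5 - 13017.0*I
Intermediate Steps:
g(S) = -5 + 4*S
F(a) = -509*sqrt(a)
P(D) = 4 (P(D) = -5 - (-5 + 4*(-1)) = -5 - (-5 - 4) = -5 - 1*(-9) = -5 + 9 = 4)
F(-654) - V(-270, P(20)) = -509*I*sqrt(654) - (-222)/4 = -509*I*sqrt(654) - 1*(-111/2) = -509*I*sqrt(654) + 111/2 = 111/2 - 509*I*sqrt(654)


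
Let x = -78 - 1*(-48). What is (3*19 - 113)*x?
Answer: 1680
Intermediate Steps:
x = -30 (x = -78 + 48 = -30)
(3*19 - 113)*x = (3*19 - 113)*(-30) = (57 - 113)*(-30) = -56*(-30) = 1680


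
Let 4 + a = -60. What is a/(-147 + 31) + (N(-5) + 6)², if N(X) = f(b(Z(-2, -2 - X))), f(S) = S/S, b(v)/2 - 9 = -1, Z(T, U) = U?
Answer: 1437/29 ≈ 49.552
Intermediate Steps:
b(v) = 16 (b(v) = 18 + 2*(-1) = 18 - 2 = 16)
f(S) = 1
N(X) = 1
a = -64 (a = -4 - 60 = -64)
a/(-147 + 31) + (N(-5) + 6)² = -64/(-147 + 31) + (1 + 6)² = -64/(-116) + 7² = -64*(-1/116) + 49 = 16/29 + 49 = 1437/29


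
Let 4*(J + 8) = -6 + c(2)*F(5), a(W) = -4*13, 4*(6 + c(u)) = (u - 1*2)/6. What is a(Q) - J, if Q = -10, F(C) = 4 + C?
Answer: -29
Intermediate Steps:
c(u) = -73/12 + u/24 (c(u) = -6 + ((u - 1*2)/6)/4 = -6 + ((u - 2)*(⅙))/4 = -6 + ((-2 + u)*(⅙))/4 = -6 + (-⅓ + u/6)/4 = -6 + (-1/12 + u/24) = -73/12 + u/24)
a(W) = -52
J = -23 (J = -8 + (-6 + (-73/12 + (1/24)*2)*(4 + 5))/4 = -8 + (-6 + (-73/12 + 1/12)*9)/4 = -8 + (-6 - 6*9)/4 = -8 + (-6 - 54)/4 = -8 + (¼)*(-60) = -8 - 15 = -23)
a(Q) - J = -52 - 1*(-23) = -52 + 23 = -29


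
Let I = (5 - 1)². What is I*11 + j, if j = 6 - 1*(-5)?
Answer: 187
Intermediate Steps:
j = 11 (j = 6 + 5 = 11)
I = 16 (I = 4² = 16)
I*11 + j = 16*11 + 11 = 176 + 11 = 187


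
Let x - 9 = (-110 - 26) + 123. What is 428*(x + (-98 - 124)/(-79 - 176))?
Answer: -113848/85 ≈ -1339.4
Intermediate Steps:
x = -4 (x = 9 + ((-110 - 26) + 123) = 9 + (-136 + 123) = 9 - 13 = -4)
428*(x + (-98 - 124)/(-79 - 176)) = 428*(-4 + (-98 - 124)/(-79 - 176)) = 428*(-4 - 222/(-255)) = 428*(-4 - 222*(-1/255)) = 428*(-4 + 74/85) = 428*(-266/85) = -113848/85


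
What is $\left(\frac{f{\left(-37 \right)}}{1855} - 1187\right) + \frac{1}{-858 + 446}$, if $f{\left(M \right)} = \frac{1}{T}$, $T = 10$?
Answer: $- \frac{4535892169}{3821300} \approx -1187.0$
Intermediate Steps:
$f{\left(M \right)} = \frac{1}{10}$
$\left(\frac{f{\left(-37 \right)}}{1855} - 1187\right) + \frac{1}{-858 + 446} = \left(\frac{1}{10 \cdot 1855} - 1187\right) + \frac{1}{-858 + 446} = \left(\frac{1}{10} \cdot \frac{1}{1855} - 1187\right) + \frac{1}{-412} = \left(\frac{1}{18550} - 1187\right) - \frac{1}{412} = - \frac{22018849}{18550} - \frac{1}{412} = - \frac{4535892169}{3821300}$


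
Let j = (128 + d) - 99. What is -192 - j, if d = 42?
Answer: -263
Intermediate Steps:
j = 71 (j = (128 + 42) - 99 = 170 - 99 = 71)
-192 - j = -192 - 1*71 = -192 - 71 = -263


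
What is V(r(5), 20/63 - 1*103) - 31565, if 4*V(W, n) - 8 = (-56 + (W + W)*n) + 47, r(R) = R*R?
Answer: -8277893/252 ≈ -32849.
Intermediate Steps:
r(R) = R²
V(W, n) = -¼ + W*n/2 (V(W, n) = 2 + ((-56 + (W + W)*n) + 47)/4 = 2 + ((-56 + (2*W)*n) + 47)/4 = 2 + ((-56 + 2*W*n) + 47)/4 = 2 + (-9 + 2*W*n)/4 = 2 + (-9/4 + W*n/2) = -¼ + W*n/2)
V(r(5), 20/63 - 1*103) - 31565 = (-¼ + (½)*5²*(20/63 - 1*103)) - 31565 = (-¼ + (½)*25*(20*(1/63) - 103)) - 31565 = (-¼ + (½)*25*(20/63 - 103)) - 31565 = (-¼ + (½)*25*(-6469/63)) - 31565 = (-¼ - 161725/126) - 31565 = -323513/252 - 31565 = -8277893/252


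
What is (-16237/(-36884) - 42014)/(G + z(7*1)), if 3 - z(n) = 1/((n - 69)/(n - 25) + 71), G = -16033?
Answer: 519125426565/198069090178 ≈ 2.6209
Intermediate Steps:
z(n) = 3 - 1/(71 + (-69 + n)/(-25 + n)) (z(n) = 3 - 1/((n - 69)/(n - 25) + 71) = 3 - 1/((-69 + n)/(-25 + n) + 71) = 3 - 1/(71 + (-69 + n)/(-25 + n)))
(-16237/(-36884) - 42014)/(G + z(7*1)) = (-16237/(-36884) - 42014)/(-16033 + (-5507 + 215*(7*1))/(4*(-461 + 18*(7*1)))) = (-16237*(-1/36884) - 42014)/(-16033 + (-5507 + 215*7)/(4*(-461 + 18*7))) = (16237/36884 - 42014)/(-16033 + (-5507 + 1505)/(4*(-461 + 126))) = -1549628139/(36884*(-16033 + (¼)*(-4002)/(-335))) = -1549628139/(36884*(-16033 + (¼)*(-1/335)*(-4002))) = -1549628139/(36884*(-16033 + 2001/670)) = -1549628139/(36884*(-10740109/670)) = -1549628139/36884*(-670/10740109) = 519125426565/198069090178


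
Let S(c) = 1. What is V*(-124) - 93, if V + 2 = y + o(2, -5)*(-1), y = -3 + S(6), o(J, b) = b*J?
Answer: -837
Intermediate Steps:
o(J, b) = J*b
y = -2 (y = -3 + 1 = -2)
V = 6 (V = -2 + (-2 + (2*(-5))*(-1)) = -2 + (-2 - 10*(-1)) = -2 + (-2 + 10) = -2 + 8 = 6)
V*(-124) - 93 = 6*(-124) - 93 = -744 - 93 = -837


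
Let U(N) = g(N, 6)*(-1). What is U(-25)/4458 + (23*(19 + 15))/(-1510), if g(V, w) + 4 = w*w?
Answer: -883619/1682895 ≈ -0.52506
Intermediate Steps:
g(V, w) = -4 + w² (g(V, w) = -4 + w*w = -4 + w²)
U(N) = -32 (U(N) = (-4 + 6²)*(-1) = (-4 + 36)*(-1) = 32*(-1) = -32)
U(-25)/4458 + (23*(19 + 15))/(-1510) = -32/4458 + (23*(19 + 15))/(-1510) = -32*1/4458 + (23*34)*(-1/1510) = -16/2229 + 782*(-1/1510) = -16/2229 - 391/755 = -883619/1682895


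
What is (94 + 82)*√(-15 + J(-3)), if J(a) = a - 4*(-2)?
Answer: 176*I*√10 ≈ 556.56*I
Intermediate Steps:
J(a) = 8 + a (J(a) = a + 8 = 8 + a)
(94 + 82)*√(-15 + J(-3)) = (94 + 82)*√(-15 + (8 - 3)) = 176*√(-15 + 5) = 176*√(-10) = 176*(I*√10) = 176*I*√10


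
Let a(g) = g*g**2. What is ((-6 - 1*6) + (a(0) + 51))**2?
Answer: 1521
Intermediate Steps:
a(g) = g**3
((-6 - 1*6) + (a(0) + 51))**2 = ((-6 - 1*6) + (0**3 + 51))**2 = ((-6 - 6) + (0 + 51))**2 = (-12 + 51)**2 = 39**2 = 1521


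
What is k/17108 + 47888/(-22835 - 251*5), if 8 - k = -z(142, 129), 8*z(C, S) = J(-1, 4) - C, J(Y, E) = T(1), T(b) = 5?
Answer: -44903437/22582560 ≈ -1.9884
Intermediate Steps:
J(Y, E) = 5
z(C, S) = 5/8 - C/8 (z(C, S) = (5 - C)/8 = 5/8 - C/8)
k = -73/8 (k = 8 - (-1)*(5/8 - 1/8*142) = 8 - (-1)*(5/8 - 71/4) = 8 - (-1)*(-137)/8 = 8 - 1*137/8 = 8 - 137/8 = -73/8 ≈ -9.1250)
k/17108 + 47888/(-22835 - 251*5) = -73/8/17108 + 47888/(-22835 - 251*5) = -73/8*1/17108 + 47888/(-22835 - 1255) = -73/136864 + 47888/(-24090) = -73/136864 + 47888*(-1/24090) = -73/136864 - 328/165 = -44903437/22582560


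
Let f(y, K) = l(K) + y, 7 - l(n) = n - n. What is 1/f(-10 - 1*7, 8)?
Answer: -1/10 ≈ -0.10000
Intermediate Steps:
l(n) = 7 (l(n) = 7 - (n - n) = 7 - 1*0 = 7 + 0 = 7)
f(y, K) = 7 + y
1/f(-10 - 1*7, 8) = 1/(7 + (-10 - 1*7)) = 1/(7 + (-10 - 7)) = 1/(7 - 17) = 1/(-10) = -1/10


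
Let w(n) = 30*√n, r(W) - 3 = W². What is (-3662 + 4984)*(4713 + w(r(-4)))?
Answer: 6230586 + 39660*√19 ≈ 6.4035e+6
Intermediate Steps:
r(W) = 3 + W²
(-3662 + 4984)*(4713 + w(r(-4))) = (-3662 + 4984)*(4713 + 30*√(3 + (-4)²)) = 1322*(4713 + 30*√(3 + 16)) = 1322*(4713 + 30*√19) = 6230586 + 39660*√19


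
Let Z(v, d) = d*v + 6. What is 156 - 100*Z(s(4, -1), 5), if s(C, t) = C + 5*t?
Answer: 56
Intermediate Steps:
Z(v, d) = 6 + d*v
156 - 100*Z(s(4, -1), 5) = 156 - 100*(6 + 5*(4 + 5*(-1))) = 156 - 100*(6 + 5*(4 - 5)) = 156 - 100*(6 + 5*(-1)) = 156 - 100*(6 - 5) = 156 - 100*1 = 156 - 100 = 56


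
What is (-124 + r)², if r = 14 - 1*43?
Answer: 23409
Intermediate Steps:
r = -29 (r = 14 - 43 = -29)
(-124 + r)² = (-124 - 29)² = (-153)² = 23409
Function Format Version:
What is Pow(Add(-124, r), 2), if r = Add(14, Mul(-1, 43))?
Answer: 23409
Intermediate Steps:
r = -29 (r = Add(14, -43) = -29)
Pow(Add(-124, r), 2) = Pow(Add(-124, -29), 2) = Pow(-153, 2) = 23409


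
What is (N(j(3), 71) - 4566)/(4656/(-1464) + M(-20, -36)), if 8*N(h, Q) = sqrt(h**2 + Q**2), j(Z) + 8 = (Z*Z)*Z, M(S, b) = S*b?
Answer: -139263/21863 + 61*sqrt(5402)/349808 ≈ -6.3570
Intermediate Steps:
j(Z) = -8 + Z**3 (j(Z) = -8 + (Z*Z)*Z = -8 + Z**2*Z = -8 + Z**3)
N(h, Q) = sqrt(Q**2 + h**2)/8 (N(h, Q) = sqrt(h**2 + Q**2)/8 = sqrt(Q**2 + h**2)/8)
(N(j(3), 71) - 4566)/(4656/(-1464) + M(-20, -36)) = (sqrt(71**2 + (-8 + 3**3)**2)/8 - 4566)/(4656/(-1464) - 20*(-36)) = (sqrt(5041 + (-8 + 27)**2)/8 - 4566)/(4656*(-1/1464) + 720) = (sqrt(5041 + 19**2)/8 - 4566)/(-194/61 + 720) = (sqrt(5041 + 361)/8 - 4566)/(43726/61) = (sqrt(5402)/8 - 4566)*(61/43726) = (-4566 + sqrt(5402)/8)*(61/43726) = -139263/21863 + 61*sqrt(5402)/349808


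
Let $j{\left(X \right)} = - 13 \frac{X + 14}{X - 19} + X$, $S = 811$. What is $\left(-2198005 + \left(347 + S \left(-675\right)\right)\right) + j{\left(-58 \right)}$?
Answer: $- \frac{19216039}{7} \approx -2.7451 \cdot 10^{6}$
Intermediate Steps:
$j{\left(X \right)} = X - \frac{13 \left(14 + X\right)}{-19 + X}$ ($j{\left(X \right)} = - 13 \frac{14 + X}{-19 + X} + X = - \frac{13 \left(14 + X\right)}{-19 + X} + X = X - \frac{13 \left(14 + X\right)}{-19 + X}$)
$\left(-2198005 + \left(347 + S \left(-675\right)\right)\right) + j{\left(-58 \right)} = \left(-2198005 + \left(347 + 811 \left(-675\right)\right)\right) + \frac{-182 + \left(-58\right)^{2} - -1856}{-19 - 58} = \left(-2198005 + \left(347 - 547425\right)\right) + \frac{-182 + 3364 + 1856}{-77} = \left(-2198005 - 547078\right) - \frac{458}{7} = -2745083 - \frac{458}{7} = - \frac{19216039}{7}$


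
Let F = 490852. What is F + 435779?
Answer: 926631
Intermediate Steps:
F + 435779 = 490852 + 435779 = 926631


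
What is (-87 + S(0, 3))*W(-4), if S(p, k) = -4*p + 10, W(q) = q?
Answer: 308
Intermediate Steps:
S(p, k) = 10 - 4*p
(-87 + S(0, 3))*W(-4) = (-87 + (10 - 4*0))*(-4) = (-87 + (10 + 0))*(-4) = (-87 + 10)*(-4) = -77*(-4) = 308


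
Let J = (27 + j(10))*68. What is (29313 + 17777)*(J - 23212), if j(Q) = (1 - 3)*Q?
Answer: -1070638240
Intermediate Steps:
j(Q) = -2*Q
J = 476 (J = (27 - 2*10)*68 = (27 - 20)*68 = 7*68 = 476)
(29313 + 17777)*(J - 23212) = (29313 + 17777)*(476 - 23212) = 47090*(-22736) = -1070638240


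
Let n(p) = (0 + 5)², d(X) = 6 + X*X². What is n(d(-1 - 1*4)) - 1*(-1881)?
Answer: 1906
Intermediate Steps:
d(X) = 6 + X³
n(p) = 25 (n(p) = 5² = 25)
n(d(-1 - 1*4)) - 1*(-1881) = 25 - 1*(-1881) = 25 + 1881 = 1906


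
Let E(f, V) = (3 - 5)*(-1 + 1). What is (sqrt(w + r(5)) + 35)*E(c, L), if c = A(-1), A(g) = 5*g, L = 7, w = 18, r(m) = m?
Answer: 0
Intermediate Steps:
c = -5 (c = 5*(-1) = -5)
E(f, V) = 0 (E(f, V) = -2*0 = 0)
(sqrt(w + r(5)) + 35)*E(c, L) = (sqrt(18 + 5) + 35)*0 = (sqrt(23) + 35)*0 = (35 + sqrt(23))*0 = 0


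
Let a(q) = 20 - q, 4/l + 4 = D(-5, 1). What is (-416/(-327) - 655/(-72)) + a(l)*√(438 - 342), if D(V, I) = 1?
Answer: 81379/7848 + 256*√6/3 ≈ 219.39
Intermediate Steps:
l = -4/3 (l = 4/(-4 + 1) = 4/(-3) = 4*(-⅓) = -4/3 ≈ -1.3333)
(-416/(-327) - 655/(-72)) + a(l)*√(438 - 342) = (-416/(-327) - 655/(-72)) + (20 - 1*(-4/3))*√(438 - 342) = (-416*(-1/327) - 655*(-1/72)) + (20 + 4/3)*√96 = (416/327 + 655/72) + 64*(4*√6)/3 = 81379/7848 + 256*√6/3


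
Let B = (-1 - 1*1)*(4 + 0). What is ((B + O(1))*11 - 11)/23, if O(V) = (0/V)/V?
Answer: -99/23 ≈ -4.3043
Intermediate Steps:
B = -8 (B = (-1 - 1)*4 = -2*4 = -8)
O(V) = 0 (O(V) = 0/V = 0)
((B + O(1))*11 - 11)/23 = ((-8 + 0)*11 - 11)/23 = (-8*11 - 11)/23 = (-88 - 11)/23 = (1/23)*(-99) = -99/23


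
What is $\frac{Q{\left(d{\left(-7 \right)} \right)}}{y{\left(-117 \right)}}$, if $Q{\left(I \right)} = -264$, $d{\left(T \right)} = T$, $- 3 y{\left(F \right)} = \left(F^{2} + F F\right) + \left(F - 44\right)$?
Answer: $\frac{792}{27217} \approx 0.029099$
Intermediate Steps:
$y{\left(F \right)} = \frac{44}{3} - \frac{2 F^{2}}{3} - \frac{F}{3}$ ($y{\left(F \right)} = - \frac{\left(F^{2} + F F\right) + \left(F - 44\right)}{3} = - \frac{\left(F^{2} + F^{2}\right) + \left(-44 + F\right)}{3} = - \frac{2 F^{2} + \left(-44 + F\right)}{3} = - \frac{-44 + F + 2 F^{2}}{3} = \frac{44}{3} - \frac{2 F^{2}}{3} - \frac{F}{3}$)
$\frac{Q{\left(d{\left(-7 \right)} \right)}}{y{\left(-117 \right)}} = - \frac{264}{\frac{44}{3} - \frac{2 \left(-117\right)^{2}}{3} - -39} = - \frac{264}{\frac{44}{3} - 9126 + 39} = - \frac{264}{- \frac{27217}{3}} = \left(-264\right) \left(- \frac{3}{27217}\right) = \frac{792}{27217}$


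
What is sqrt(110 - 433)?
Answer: I*sqrt(323) ≈ 17.972*I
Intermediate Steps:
sqrt(110 - 433) = sqrt(-323) = I*sqrt(323)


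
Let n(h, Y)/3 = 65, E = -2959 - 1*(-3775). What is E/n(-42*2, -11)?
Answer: 272/65 ≈ 4.1846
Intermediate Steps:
E = 816 (E = -2959 + 3775 = 816)
n(h, Y) = 195 (n(h, Y) = 3*65 = 195)
E/n(-42*2, -11) = 816/195 = 816*(1/195) = 272/65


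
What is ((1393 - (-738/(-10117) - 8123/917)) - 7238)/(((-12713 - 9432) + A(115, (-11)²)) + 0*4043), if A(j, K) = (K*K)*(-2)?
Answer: 54144250560/477103141403 ≈ 0.11349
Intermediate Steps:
A(j, K) = -2*K² (A(j, K) = K²*(-2) = -2*K²)
((1393 - (-738/(-10117) - 8123/917)) - 7238)/(((-12713 - 9432) + A(115, (-11)²)) + 0*4043) = ((1393 - (-738/(-10117) - 8123/917)) - 7238)/(((-12713 - 9432) - 2*((-11)²)²) + 0*4043) = ((1393 - (-738*(-1/10117) - 8123*1/917)) - 7238)/((-22145 - 2*121²) + 0) = ((1393 - (738/10117 - 8123/917)) - 7238)/((-22145 - 2*14641) + 0) = ((1393 - 1*(-81503645/9277289)) - 7238)/((-22145 - 29282) + 0) = ((1393 + 81503645/9277289) - 7238)/(-51427 + 0) = (13004767222/9277289 - 7238)/(-51427) = -54144250560/9277289*(-1/51427) = 54144250560/477103141403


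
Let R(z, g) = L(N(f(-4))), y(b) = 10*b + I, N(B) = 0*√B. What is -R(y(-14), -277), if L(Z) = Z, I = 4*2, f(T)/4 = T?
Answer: 0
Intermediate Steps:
f(T) = 4*T
N(B) = 0
I = 8
y(b) = 8 + 10*b (y(b) = 10*b + 8 = 8 + 10*b)
R(z, g) = 0
-R(y(-14), -277) = -1*0 = 0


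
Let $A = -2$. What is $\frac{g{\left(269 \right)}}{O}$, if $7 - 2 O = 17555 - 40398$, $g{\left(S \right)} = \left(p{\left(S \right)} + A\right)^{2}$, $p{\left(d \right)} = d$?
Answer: $\frac{71289}{11425} \approx 6.2397$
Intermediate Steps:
$g{\left(S \right)} = \left(-2 + S\right)^{2}$ ($g{\left(S \right)} = \left(S - 2\right)^{2} = \left(-2 + S\right)^{2}$)
$O = 11425$ ($O = \frac{7}{2} - \frac{17555 - 40398}{2} = \frac{7}{2} - - \frac{22843}{2} = \frac{7}{2} + \frac{22843}{2} = 11425$)
$\frac{g{\left(269 \right)}}{O} = \frac{\left(-2 + 269\right)^{2}}{11425} = 267^{2} \cdot \frac{1}{11425} = 71289 \cdot \frac{1}{11425} = \frac{71289}{11425}$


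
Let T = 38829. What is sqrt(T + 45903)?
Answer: 2*sqrt(21183) ≈ 291.09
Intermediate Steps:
sqrt(T + 45903) = sqrt(38829 + 45903) = sqrt(84732) = 2*sqrt(21183)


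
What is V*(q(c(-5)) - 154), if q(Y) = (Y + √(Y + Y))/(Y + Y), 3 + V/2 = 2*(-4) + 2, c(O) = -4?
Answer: 2763 + 9*I*√2/2 ≈ 2763.0 + 6.364*I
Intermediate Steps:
V = -18 (V = -6 + 2*(2*(-4) + 2) = -6 + 2*(-8 + 2) = -6 + 2*(-6) = -6 - 12 = -18)
q(Y) = (Y + √2*√Y)/(2*Y) (q(Y) = (Y + √(2*Y))/((2*Y)) = (Y + √2*√Y)*(1/(2*Y)) = (Y + √2*√Y)/(2*Y))
V*(q(c(-5)) - 154) = -18*((½ + √2/(2*√(-4))) - 154) = -18*((½ + √2*(-I/2)/2) - 154) = -18*((½ - I*√2/4) - 154) = -18*(-307/2 - I*√2/4) = 2763 + 9*I*√2/2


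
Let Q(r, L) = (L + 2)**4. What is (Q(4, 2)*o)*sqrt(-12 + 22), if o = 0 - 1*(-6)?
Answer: 1536*sqrt(10) ≈ 4857.3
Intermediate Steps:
o = 6 (o = 0 + 6 = 6)
Q(r, L) = (2 + L)**4
(Q(4, 2)*o)*sqrt(-12 + 22) = ((2 + 2)**4*6)*sqrt(-12 + 22) = (4**4*6)*sqrt(10) = (256*6)*sqrt(10) = 1536*sqrt(10)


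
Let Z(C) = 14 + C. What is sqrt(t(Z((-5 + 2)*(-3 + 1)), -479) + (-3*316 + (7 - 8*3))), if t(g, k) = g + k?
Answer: 4*I*sqrt(89) ≈ 37.736*I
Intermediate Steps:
sqrt(t(Z((-5 + 2)*(-3 + 1)), -479) + (-3*316 + (7 - 8*3))) = sqrt(((14 + (-5 + 2)*(-3 + 1)) - 479) + (-3*316 + (7 - 8*3))) = sqrt(((14 - 3*(-2)) - 479) + (-948 + (7 - 24))) = sqrt(((14 + 6) - 479) + (-948 - 17)) = sqrt((20 - 479) - 965) = sqrt(-459 - 965) = sqrt(-1424) = 4*I*sqrt(89)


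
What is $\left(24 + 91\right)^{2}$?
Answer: $13225$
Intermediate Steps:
$\left(24 + 91\right)^{2} = 115^{2} = 13225$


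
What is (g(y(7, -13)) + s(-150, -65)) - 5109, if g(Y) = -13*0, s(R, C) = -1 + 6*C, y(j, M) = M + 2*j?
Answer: -5500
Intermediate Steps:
g(Y) = 0
(g(y(7, -13)) + s(-150, -65)) - 5109 = (0 + (-1 + 6*(-65))) - 5109 = (0 + (-1 - 390)) - 5109 = (0 - 391) - 5109 = -391 - 5109 = -5500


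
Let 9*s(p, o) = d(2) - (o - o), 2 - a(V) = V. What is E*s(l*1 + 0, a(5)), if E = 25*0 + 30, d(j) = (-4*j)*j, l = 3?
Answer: -160/3 ≈ -53.333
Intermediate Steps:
d(j) = -4*j²
a(V) = 2 - V
s(p, o) = -16/9 (s(p, o) = (-4*2² - (o - o))/9 = (-4*4 - 1*0)/9 = (-16 + 0)/9 = (⅑)*(-16) = -16/9)
E = 30 (E = 0 + 30 = 30)
E*s(l*1 + 0, a(5)) = 30*(-16/9) = -160/3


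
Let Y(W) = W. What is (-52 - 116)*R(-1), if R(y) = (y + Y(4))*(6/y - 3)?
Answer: 4536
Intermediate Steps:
R(y) = (-3 + 6/y)*(4 + y) (R(y) = (y + 4)*(6/y - 3) = (4 + y)*(-3 + 6/y) = (-3 + 6/y)*(4 + y))
(-52 - 116)*R(-1) = (-52 - 116)*(-6 - 3*(-1) + 24/(-1)) = -168*(-6 + 3 + 24*(-1)) = -168*(-6 + 3 - 24) = -168*(-27) = 4536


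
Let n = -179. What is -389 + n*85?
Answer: -15604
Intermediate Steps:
-389 + n*85 = -389 - 179*85 = -389 - 15215 = -15604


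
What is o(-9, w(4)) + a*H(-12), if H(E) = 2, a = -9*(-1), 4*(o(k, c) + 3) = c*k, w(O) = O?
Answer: 6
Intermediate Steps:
o(k, c) = -3 + c*k/4 (o(k, c) = -3 + (c*k)/4 = -3 + c*k/4)
a = 9
o(-9, w(4)) + a*H(-12) = (-3 + (¼)*4*(-9)) + 9*2 = (-3 - 9) + 18 = -12 + 18 = 6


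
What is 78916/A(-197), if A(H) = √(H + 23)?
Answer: -39458*I*√174/87 ≈ -5982.6*I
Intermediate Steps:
A(H) = √(23 + H)
78916/A(-197) = 78916/(√(23 - 197)) = 78916/(√(-174)) = 78916/((I*√174)) = 78916*(-I*√174/174) = -39458*I*√174/87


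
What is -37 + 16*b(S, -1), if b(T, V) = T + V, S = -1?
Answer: -69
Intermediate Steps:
-37 + 16*b(S, -1) = -37 + 16*(-1 - 1) = -37 + 16*(-2) = -37 - 32 = -69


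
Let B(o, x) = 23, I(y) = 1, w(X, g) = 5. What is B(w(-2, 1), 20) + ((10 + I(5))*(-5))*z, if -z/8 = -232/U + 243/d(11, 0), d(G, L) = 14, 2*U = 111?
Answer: 4522811/777 ≈ 5820.9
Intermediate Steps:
U = 111/2 (U = (½)*111 = 111/2 ≈ 55.500)
z = -81908/777 (z = -8*(-232/111/2 + 243/14) = -8*(-232*2/111 + 243*(1/14)) = -8*(-464/111 + 243/14) = -8*20477/1554 = -81908/777 ≈ -105.42)
B(w(-2, 1), 20) + ((10 + I(5))*(-5))*z = 23 + ((10 + 1)*(-5))*(-81908/777) = 23 + (11*(-5))*(-81908/777) = 23 - 55*(-81908/777) = 23 + 4504940/777 = 4522811/777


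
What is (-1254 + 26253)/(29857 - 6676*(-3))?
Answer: 24999/49885 ≈ 0.50113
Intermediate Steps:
(-1254 + 26253)/(29857 - 6676*(-3)) = 24999/(29857 + 20028) = 24999/49885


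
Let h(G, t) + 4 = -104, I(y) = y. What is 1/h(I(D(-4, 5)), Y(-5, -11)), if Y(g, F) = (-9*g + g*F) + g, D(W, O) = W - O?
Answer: -1/108 ≈ -0.0092593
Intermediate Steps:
Y(g, F) = -8*g + F*g (Y(g, F) = (-9*g + F*g) + g = -8*g + F*g)
h(G, t) = -108 (h(G, t) = -4 - 104 = -108)
1/h(I(D(-4, 5)), Y(-5, -11)) = 1/(-108) = -1/108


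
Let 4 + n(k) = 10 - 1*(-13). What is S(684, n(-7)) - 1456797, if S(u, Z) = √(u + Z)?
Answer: -1456797 + √703 ≈ -1.4568e+6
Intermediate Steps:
n(k) = 19 (n(k) = -4 + (10 - 1*(-13)) = -4 + (10 + 13) = -4 + 23 = 19)
S(u, Z) = √(Z + u)
S(684, n(-7)) - 1456797 = √(19 + 684) - 1456797 = √703 - 1456797 = -1456797 + √703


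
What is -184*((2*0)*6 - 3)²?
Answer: -1656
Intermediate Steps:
-184*((2*0)*6 - 3)² = -184*(0*6 - 3)² = -184*(0 - 3)² = -184*(-3)² = -184*9 = -1656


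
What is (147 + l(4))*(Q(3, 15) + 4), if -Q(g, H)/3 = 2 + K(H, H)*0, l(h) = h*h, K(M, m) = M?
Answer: -326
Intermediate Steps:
l(h) = h²
Q(g, H) = -6 (Q(g, H) = -3*(2 + H*0) = -3*(2 + 0) = -3*2 = -6)
(147 + l(4))*(Q(3, 15) + 4) = (147 + 4²)*(-6 + 4) = (147 + 16)*(-2) = 163*(-2) = -326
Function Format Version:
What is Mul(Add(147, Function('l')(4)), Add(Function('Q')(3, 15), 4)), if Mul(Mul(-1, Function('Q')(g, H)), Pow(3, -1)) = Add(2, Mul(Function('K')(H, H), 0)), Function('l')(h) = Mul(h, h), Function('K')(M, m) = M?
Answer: -326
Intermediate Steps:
Function('l')(h) = Pow(h, 2)
Function('Q')(g, H) = -6 (Function('Q')(g, H) = Mul(-3, Add(2, Mul(H, 0))) = Mul(-3, Add(2, 0)) = Mul(-3, 2) = -6)
Mul(Add(147, Function('l')(4)), Add(Function('Q')(3, 15), 4)) = Mul(Add(147, Pow(4, 2)), Add(-6, 4)) = Mul(Add(147, 16), -2) = Mul(163, -2) = -326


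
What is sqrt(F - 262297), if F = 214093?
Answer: 6*I*sqrt(1339) ≈ 219.55*I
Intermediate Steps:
sqrt(F - 262297) = sqrt(214093 - 262297) = sqrt(-48204) = 6*I*sqrt(1339)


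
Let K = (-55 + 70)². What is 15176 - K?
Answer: 14951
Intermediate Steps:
K = 225 (K = 15² = 225)
15176 - K = 15176 - 1*225 = 15176 - 225 = 14951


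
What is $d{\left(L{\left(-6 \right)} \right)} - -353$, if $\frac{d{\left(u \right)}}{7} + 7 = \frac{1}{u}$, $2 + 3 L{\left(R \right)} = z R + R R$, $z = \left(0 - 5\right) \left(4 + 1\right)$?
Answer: $\frac{55957}{184} \approx 304.11$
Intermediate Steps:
$z = -25$ ($z = \left(-5\right) 5 = -25$)
$L{\left(R \right)} = - \frac{2}{3} - \frac{25 R}{3} + \frac{R^{2}}{3}$ ($L{\left(R \right)} = - \frac{2}{3} + \frac{- 25 R + R R}{3} = - \frac{2}{3} + \frac{- 25 R + R^{2}}{3} = - \frac{2}{3} + \frac{R^{2} - 25 R}{3} = - \frac{2}{3} + \left(- \frac{25 R}{3} + \frac{R^{2}}{3}\right) = - \frac{2}{3} - \frac{25 R}{3} + \frac{R^{2}}{3}$)
$d{\left(u \right)} = -49 + \frac{7}{u}$
$d{\left(L{\left(-6 \right)} \right)} - -353 = \left(-49 + \frac{7}{- \frac{2}{3} - -50 + \frac{\left(-6\right)^{2}}{3}}\right) - -353 = \left(-49 + \frac{7}{- \frac{2}{3} + 50 + \frac{1}{3} \cdot 36}\right) + 353 = \left(-49 + \frac{7}{- \frac{2}{3} + 50 + 12}\right) + 353 = \left(-49 + \frac{7}{\frac{184}{3}}\right) + 353 = \left(-49 + 7 \cdot \frac{3}{184}\right) + 353 = \left(-49 + \frac{21}{184}\right) + 353 = - \frac{8995}{184} + 353 = \frac{55957}{184}$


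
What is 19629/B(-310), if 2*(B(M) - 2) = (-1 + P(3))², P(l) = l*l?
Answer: 19629/34 ≈ 577.32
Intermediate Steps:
P(l) = l²
B(M) = 34 (B(M) = 2 + (-1 + 3²)²/2 = 2 + (-1 + 9)²/2 = 2 + (½)*8² = 2 + (½)*64 = 2 + 32 = 34)
19629/B(-310) = 19629/34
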